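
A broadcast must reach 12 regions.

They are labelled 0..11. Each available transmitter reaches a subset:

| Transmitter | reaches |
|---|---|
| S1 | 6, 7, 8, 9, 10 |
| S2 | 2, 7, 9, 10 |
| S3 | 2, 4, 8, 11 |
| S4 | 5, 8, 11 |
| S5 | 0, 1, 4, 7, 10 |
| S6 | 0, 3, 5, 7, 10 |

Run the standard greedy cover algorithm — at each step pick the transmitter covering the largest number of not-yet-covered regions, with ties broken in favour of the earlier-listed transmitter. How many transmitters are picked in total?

4

Greedy: pick S1 (covers 5 new) → pick S3 (covers 3 new) → pick S6 (covers 3 new) → pick S5 (covers 1 new). Total picks: 4.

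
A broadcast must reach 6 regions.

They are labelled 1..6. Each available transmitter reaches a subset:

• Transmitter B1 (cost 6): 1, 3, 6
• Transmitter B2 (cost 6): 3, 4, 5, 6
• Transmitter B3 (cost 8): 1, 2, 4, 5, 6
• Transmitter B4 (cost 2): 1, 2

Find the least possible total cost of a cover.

8

B2, B4 together cover every region (B2 ∪ B4 = {1, 2, 3, 4, 5, 6}); total cost 6 + 2 = 8.
No covering selection has total cost below 8.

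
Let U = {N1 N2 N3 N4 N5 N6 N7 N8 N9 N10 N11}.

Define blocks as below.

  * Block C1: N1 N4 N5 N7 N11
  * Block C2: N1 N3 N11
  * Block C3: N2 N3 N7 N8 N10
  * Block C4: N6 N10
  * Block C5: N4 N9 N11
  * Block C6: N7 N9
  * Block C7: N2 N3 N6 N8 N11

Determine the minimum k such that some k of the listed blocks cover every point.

C1 and C4 and C6 and C7 together: C1 ∪ C4 ∪ C6 ∪ C7 = {N1, N2, N3, N4, N5, N6, N7, N8, N9, N10, N11} — every point is covered.
No 3 of the 7 blocks cover everything (all 35 combinations miss at least one point), so 4 is optimal.

4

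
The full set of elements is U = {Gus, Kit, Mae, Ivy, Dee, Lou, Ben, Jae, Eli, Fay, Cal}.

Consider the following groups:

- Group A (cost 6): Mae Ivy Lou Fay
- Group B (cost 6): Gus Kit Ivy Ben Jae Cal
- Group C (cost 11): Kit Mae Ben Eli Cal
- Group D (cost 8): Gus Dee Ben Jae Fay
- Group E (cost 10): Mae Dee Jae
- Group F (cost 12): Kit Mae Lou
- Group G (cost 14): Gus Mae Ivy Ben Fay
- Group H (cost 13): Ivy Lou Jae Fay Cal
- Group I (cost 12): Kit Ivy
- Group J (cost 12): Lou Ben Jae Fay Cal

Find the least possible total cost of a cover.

A, C, D together cover every element (A ∪ C ∪ D = {Gus, Kit, Mae, Ivy, Dee, Lou, Ben, Jae, Eli, Fay, Cal}); total cost 6 + 11 + 8 = 25.
The greedy pick B, A, D, C costs 31; no covering selection beats 25.

25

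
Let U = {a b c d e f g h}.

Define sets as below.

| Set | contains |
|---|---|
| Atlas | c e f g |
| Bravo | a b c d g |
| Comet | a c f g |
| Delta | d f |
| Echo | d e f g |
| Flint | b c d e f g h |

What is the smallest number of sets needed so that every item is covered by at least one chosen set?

Take {Comet, Flint}. Their union is {a, b, c, d, e, f, g, h}, which is all 8 items.
No single set has all 8 items (the largest, Flint, has 7), so 2 is optimal.

2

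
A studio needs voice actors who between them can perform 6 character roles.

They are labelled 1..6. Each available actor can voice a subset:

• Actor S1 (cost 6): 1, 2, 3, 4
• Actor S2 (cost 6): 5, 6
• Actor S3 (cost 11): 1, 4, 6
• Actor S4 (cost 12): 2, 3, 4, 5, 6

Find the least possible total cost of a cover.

12

S1, S2 together cover every role (S1 ∪ S2 = {1, 2, 3, 4, 5, 6}); total cost 6 + 6 = 12.
No covering selection has total cost below 12.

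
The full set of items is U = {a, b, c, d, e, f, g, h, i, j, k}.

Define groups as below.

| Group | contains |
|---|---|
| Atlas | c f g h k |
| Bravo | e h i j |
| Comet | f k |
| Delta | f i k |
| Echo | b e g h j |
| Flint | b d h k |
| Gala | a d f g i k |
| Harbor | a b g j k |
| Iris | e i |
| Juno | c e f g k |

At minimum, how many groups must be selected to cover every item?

Take {Echo, Gala, Juno}. Their union is {a, b, c, d, e, f, g, h, i, j, k}, which is all 11 items.
No 2 of the 10 groups cover everything (all 45 combinations miss at least one item), so 3 is optimal.

3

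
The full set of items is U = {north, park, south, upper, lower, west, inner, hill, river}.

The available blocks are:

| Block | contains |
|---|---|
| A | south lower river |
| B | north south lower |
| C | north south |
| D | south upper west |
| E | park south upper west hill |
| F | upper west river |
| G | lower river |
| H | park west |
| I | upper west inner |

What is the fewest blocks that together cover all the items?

4

C, E, G, and I cover everything between them: the union {north, park, south, upper, lower, west, inner, hill, river} is all of U.
No 3 of the 9 blocks cover everything (all 84 combinations miss at least one item), so 4 is optimal.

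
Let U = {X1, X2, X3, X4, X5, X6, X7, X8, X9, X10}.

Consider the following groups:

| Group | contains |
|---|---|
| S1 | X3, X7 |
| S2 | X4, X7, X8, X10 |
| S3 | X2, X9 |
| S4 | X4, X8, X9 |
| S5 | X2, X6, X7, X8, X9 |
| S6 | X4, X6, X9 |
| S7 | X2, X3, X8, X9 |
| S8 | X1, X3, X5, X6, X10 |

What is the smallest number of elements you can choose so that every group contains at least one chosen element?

3

H = {X5, X7, X9} meets every group (each contains at least one member of H), and |H| = 3.
No choice of 2 elements meets every group, so 3 is the minimum.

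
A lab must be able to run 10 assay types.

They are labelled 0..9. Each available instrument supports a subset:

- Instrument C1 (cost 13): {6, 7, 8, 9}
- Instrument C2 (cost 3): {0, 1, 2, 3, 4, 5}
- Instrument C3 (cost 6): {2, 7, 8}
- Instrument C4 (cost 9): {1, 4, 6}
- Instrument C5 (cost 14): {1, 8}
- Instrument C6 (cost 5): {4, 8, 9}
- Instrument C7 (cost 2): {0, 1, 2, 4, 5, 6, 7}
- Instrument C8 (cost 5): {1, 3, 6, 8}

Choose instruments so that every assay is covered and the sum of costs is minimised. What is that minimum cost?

C2, C6, C7 together cover every assay (C2 ∪ C6 ∪ C7 = {0, 1, 2, 3, 4, 5, 6, 7, 8, 9}); total cost 3 + 5 + 2 = 10.
No covering selection has total cost below 10.

10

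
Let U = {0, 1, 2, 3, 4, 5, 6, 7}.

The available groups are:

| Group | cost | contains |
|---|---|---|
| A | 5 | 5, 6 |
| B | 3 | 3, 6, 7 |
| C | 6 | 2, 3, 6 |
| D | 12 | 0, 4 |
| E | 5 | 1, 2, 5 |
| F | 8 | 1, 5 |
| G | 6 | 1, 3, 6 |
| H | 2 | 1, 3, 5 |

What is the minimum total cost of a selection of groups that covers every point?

B, D, E together cover every point (B ∪ D ∪ E = {0, 1, 2, 3, 4, 5, 6, 7}); total cost 3 + 12 + 5 = 20.
The greedy pick H, B, E, D costs 22; no covering selection beats 20.

20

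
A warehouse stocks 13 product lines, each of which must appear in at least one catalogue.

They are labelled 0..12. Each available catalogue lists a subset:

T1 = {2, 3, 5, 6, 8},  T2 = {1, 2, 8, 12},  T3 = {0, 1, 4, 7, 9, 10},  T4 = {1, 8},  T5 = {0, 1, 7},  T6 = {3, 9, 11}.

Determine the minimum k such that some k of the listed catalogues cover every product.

4

Take {T1, T2, T3, T6}. Their union is {0, 1, 2, 3, 4, 5, 6, 7, 8, 9, 10, 11, 12}, which is all 13 products.
No 3 of the 6 catalogues cover everything (all 20 combinations miss at least one product), so 4 is optimal.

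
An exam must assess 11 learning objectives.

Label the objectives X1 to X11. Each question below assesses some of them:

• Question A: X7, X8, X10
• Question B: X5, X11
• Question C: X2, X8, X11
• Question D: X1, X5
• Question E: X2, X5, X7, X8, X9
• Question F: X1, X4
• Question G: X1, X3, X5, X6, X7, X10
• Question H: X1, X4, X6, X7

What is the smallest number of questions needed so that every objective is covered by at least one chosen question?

Take {C, E, G, H}. Their union is {X1, X2, X3, X4, X5, X6, X7, X8, X9, X10, X11}, which is all 11 objectives.
No 3 of the 8 questions cover everything (all 56 combinations miss at least one objective), so 4 is optimal.

4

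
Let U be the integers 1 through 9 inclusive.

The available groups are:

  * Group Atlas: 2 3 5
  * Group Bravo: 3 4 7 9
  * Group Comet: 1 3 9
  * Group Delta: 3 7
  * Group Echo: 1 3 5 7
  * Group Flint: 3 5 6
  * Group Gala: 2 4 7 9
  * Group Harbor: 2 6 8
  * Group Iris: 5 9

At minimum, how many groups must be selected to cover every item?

Bravo and Echo and Harbor together: Bravo ∪ Echo ∪ Harbor = {1, 2, 3, 4, 5, 6, 7, 8, 9} — every item is covered.
Each group has at most 4 items, and 2·4 = 8 < 9 — so at least 3 groups are needed, and 3 is optimal.

3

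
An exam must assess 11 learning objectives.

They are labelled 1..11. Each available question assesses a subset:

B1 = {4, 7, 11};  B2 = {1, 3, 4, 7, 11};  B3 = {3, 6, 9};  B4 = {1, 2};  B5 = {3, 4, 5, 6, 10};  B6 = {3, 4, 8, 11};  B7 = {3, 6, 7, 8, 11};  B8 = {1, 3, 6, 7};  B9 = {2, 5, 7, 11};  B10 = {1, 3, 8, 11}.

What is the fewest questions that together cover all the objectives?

4

Take {B3, B4, B5, B7}. Their union is {1, 2, 3, 4, 5, 6, 7, 8, 9, 10, 11}, which is all 11 objectives.
No 3 of the 10 questions cover everything (all 120 combinations miss at least one objective), so 4 is optimal.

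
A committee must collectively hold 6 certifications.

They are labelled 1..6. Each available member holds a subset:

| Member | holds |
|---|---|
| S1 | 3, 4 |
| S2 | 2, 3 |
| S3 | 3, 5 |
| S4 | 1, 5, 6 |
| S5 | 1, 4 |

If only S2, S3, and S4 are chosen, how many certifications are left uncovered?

1

Union of S2, S3, S4 = {1, 2, 3, 5, 6}.
Not covered: 4 — 1 certification.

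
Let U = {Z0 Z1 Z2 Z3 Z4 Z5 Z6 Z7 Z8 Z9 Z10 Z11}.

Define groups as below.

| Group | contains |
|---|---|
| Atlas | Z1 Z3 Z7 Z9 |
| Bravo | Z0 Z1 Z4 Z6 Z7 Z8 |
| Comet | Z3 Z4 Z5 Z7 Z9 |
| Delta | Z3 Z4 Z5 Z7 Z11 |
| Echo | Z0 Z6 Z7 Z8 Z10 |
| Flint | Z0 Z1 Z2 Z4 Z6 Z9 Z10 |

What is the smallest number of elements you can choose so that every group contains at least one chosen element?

H = {Z4, Z7} meets every group (each contains at least one member of H), and |H| = 2.
No single element lies in every group, so at least 2 are needed and 2 is optimal.

2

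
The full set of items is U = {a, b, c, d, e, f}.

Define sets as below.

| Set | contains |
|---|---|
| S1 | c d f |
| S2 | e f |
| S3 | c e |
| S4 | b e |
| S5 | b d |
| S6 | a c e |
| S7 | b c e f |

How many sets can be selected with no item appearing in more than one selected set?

S5, S6 are pairwise disjoint (S5={b,d}; S6={a,c,e}).
Every remaining set overlaps one of these, and no 3 of the listed sets are pairwise disjoint, so 2 is the maximum.

2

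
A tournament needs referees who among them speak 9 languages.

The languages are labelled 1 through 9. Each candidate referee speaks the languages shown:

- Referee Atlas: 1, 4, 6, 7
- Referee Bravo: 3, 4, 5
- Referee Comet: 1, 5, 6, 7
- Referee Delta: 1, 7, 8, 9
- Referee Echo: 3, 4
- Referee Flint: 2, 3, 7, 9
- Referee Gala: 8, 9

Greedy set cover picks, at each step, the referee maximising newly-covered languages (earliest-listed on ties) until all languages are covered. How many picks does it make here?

Greedy: pick Atlas (covers 4 new) → pick Flint (covers 3 new) → pick Bravo (covers 1 new) → pick Delta (covers 1 new). Total picks: 4.

4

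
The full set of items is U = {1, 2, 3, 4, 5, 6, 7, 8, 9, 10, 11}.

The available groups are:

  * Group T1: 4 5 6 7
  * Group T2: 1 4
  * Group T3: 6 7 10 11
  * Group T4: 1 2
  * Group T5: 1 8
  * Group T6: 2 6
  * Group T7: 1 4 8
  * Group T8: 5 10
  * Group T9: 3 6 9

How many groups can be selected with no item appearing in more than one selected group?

T2, T8, T9 are pairwise disjoint (T2={1,4}; T8={5,10}; T9={3,6,9}).
Every remaining group overlaps one of these, and no 4 of the listed groups are pairwise disjoint, so 3 is the maximum.

3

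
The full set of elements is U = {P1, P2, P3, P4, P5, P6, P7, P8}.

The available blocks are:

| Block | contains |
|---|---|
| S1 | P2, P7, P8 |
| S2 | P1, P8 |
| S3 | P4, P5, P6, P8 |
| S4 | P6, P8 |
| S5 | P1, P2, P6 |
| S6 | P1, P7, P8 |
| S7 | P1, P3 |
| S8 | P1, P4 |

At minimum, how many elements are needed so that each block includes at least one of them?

2

The 2 elements {P1, P8} hit every block.
The blocks S1, S8 are pairwise disjoint, so any hitting set needs a separate element for each — at least 2. Hence 2 is optimal.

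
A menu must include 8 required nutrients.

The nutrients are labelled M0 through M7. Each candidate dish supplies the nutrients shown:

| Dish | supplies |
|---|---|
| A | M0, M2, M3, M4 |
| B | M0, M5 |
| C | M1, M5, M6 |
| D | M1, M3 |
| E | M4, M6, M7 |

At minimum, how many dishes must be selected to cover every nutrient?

A and C and E together: A ∪ C ∪ E = {M0, M1, M2, M3, M4, M5, M6, M7} — every nutrient is covered.
Only A contains M2, so A is forced; the remaining 4 nutrients need at least 2 more dishes (each remaining dish adds at most 3) — so at least 3 dishes are needed, and 3 is optimal.

3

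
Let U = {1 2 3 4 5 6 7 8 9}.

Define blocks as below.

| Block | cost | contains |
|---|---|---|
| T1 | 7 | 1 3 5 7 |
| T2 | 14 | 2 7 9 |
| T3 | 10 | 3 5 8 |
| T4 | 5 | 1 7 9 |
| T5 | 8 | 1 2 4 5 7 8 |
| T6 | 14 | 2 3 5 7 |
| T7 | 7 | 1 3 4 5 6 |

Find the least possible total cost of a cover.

T4, T5, T7 together cover every element (T4 ∪ T5 ∪ T7 = {1, 2, 3, 4, 5, 6, 7, 8, 9}); total cost 5 + 8 + 7 = 20.
No covering selection has total cost below 20.

20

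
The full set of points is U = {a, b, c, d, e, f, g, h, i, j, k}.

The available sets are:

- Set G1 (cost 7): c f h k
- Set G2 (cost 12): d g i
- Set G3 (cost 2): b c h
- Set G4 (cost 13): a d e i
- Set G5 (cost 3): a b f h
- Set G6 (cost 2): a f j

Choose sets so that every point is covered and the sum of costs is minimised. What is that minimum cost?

36

G1, G2, G3, G4, G6 together cover every point (G1 ∪ G2 ∪ G3 ∪ G4 ∪ G6 = {a, b, c, d, e, f, g, h, i, j, k}); total cost 7 + 12 + 2 + 13 + 2 = 36.
No covering selection has total cost below 36.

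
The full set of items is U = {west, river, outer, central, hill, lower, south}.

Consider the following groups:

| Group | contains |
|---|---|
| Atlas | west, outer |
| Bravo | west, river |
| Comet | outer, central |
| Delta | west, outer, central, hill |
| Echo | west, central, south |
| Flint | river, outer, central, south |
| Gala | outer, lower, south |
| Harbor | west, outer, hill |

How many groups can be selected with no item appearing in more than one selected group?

Bravo, Gala are pairwise disjoint (Bravo={west,river}; Gala={outer,lower,south}).
Every remaining group overlaps one of these, and no 3 of the listed groups are pairwise disjoint, so 2 is the maximum.

2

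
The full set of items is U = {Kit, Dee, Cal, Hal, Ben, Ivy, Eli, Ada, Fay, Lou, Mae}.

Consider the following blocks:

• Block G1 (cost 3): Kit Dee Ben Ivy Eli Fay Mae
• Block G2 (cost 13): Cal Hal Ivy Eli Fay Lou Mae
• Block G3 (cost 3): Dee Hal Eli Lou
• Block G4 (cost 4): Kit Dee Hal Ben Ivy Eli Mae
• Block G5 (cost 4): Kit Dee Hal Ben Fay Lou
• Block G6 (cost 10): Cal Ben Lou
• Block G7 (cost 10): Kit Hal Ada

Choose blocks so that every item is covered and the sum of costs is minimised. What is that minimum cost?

23

G1, G6, G7 together cover every item (G1 ∪ G6 ∪ G7 = {Kit, Dee, Cal, Hal, Ben, Ivy, Eli, Ada, Fay, Lou, Mae}); total cost 3 + 10 + 10 = 23.
The greedy pick G1, G3, G6, G7 costs 26; no covering selection beats 23.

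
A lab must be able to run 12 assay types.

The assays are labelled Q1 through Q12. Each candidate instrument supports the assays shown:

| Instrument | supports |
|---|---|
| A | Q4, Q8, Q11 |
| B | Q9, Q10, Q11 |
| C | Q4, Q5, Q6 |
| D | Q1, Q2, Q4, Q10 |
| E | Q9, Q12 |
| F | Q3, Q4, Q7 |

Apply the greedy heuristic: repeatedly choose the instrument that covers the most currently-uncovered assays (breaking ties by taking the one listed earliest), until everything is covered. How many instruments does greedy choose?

5

Greedy: pick D (covers 4 new) → pick A (covers 2 new) → pick C (covers 2 new) → pick E (covers 2 new) → pick F (covers 2 new). Total picks: 5.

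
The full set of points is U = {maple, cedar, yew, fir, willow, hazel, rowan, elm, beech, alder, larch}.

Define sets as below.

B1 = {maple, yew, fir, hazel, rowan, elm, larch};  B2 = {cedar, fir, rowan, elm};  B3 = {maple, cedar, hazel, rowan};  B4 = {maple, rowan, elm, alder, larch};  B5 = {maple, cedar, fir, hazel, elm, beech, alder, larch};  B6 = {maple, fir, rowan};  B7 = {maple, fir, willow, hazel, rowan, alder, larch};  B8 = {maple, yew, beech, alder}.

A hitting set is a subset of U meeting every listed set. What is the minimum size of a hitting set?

2

H = {maple, rowan} meets every set (each contains at least one member of H), and |H| = 2.
The sets B2, B8 are pairwise disjoint, so any hitting set needs a separate point for each — at least 2. Hence 2 is optimal.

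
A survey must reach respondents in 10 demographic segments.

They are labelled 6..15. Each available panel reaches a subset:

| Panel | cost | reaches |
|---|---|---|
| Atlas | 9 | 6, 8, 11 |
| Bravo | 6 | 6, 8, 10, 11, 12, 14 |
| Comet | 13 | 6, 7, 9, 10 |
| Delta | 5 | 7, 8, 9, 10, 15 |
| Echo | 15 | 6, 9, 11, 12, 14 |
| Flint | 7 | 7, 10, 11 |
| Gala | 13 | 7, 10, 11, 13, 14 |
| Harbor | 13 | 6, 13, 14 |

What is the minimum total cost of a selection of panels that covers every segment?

Bravo, Delta, Harbor together cover every segment (Bravo ∪ Delta ∪ Harbor = {6, 7, 8, 9, 10, 11, 12, 13, 14, 15}); total cost 6 + 5 + 13 = 24.
No covering selection has total cost below 24.

24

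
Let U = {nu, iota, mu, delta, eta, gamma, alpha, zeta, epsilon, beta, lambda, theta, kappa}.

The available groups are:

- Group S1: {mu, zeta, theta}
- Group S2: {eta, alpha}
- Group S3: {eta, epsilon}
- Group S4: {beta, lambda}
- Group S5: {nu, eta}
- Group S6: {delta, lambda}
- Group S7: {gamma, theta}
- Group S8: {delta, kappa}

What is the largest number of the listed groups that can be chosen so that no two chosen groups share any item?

S4, S5, S7, S8 are pairwise disjoint (S4={beta,lambda}; S5={nu,eta}; S7={gamma,theta}; S8={delta,kappa}).
Every remaining group overlaps one of these, and no 5 of the listed groups are pairwise disjoint, so 4 is the maximum.

4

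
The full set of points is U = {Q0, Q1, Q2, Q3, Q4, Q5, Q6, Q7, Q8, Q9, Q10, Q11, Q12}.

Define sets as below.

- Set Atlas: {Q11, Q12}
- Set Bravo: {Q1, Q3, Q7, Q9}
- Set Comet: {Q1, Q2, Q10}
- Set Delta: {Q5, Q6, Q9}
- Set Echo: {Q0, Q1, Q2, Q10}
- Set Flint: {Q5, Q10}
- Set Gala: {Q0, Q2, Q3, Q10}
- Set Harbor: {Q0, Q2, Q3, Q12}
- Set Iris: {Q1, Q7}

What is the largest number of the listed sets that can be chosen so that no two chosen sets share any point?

4

Atlas, Delta, Gala, Iris are pairwise disjoint (Atlas={Q11,Q12}; Delta={Q5,Q6,Q9}; Gala={Q0,Q2,Q3,Q10}; Iris={Q1,Q7}).
Every remaining set overlaps one of these, and no 5 of the listed sets are pairwise disjoint, so 4 is the maximum.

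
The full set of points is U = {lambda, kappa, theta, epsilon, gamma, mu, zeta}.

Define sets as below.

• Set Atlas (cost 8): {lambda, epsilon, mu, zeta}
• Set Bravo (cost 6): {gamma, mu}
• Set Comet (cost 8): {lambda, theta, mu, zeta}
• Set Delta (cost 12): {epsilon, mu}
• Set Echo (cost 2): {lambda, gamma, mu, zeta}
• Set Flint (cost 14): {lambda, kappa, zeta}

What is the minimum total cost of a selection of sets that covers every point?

Atlas, Comet, Echo, Flint together cover every point (Atlas ∪ Comet ∪ Echo ∪ Flint = {lambda, kappa, theta, epsilon, gamma, mu, zeta}); total cost 8 + 8 + 2 + 14 = 32.
No covering selection has total cost below 32.

32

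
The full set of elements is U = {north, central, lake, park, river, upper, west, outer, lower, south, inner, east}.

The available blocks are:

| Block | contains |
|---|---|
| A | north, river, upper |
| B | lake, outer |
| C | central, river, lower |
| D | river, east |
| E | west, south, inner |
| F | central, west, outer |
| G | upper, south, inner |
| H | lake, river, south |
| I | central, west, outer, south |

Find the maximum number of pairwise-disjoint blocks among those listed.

D, F, G are pairwise disjoint (D={river,east}; F={central,west,outer}; G={upper,south,inner}).
Every remaining block overlaps one of these, and no 4 of the listed blocks are pairwise disjoint, so 3 is the maximum.

3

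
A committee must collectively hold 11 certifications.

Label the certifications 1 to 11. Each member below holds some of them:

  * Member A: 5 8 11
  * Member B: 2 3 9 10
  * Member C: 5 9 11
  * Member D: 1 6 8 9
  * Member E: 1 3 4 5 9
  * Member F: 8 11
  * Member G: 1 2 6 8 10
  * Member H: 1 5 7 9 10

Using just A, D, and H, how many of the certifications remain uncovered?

3

Union of A, D, H = {1, 5, 6, 7, 8, 9, 10, 11}.
Not covered: 2, 3, 4 — 3 certifications.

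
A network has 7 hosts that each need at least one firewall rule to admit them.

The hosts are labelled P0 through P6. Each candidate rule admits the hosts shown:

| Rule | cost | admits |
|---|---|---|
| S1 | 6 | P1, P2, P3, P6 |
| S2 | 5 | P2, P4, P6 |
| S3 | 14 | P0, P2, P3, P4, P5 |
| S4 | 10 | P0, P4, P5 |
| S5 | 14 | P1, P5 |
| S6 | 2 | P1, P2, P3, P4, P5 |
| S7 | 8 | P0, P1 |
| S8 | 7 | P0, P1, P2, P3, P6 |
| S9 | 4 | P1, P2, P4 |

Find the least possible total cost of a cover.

S6, S8 together cover every host (S6 ∪ S8 = {P0, P1, P2, P3, P4, P5, P6}); total cost 2 + 7 = 9.
No covering selection has total cost below 9.

9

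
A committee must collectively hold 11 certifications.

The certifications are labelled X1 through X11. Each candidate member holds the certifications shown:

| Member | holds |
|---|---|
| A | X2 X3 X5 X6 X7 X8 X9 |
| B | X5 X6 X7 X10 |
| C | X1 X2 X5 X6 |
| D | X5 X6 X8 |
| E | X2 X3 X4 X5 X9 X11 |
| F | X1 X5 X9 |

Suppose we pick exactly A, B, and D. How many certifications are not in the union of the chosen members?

Union of A, B, D = {X2, X3, X5, X6, X7, X8, X9, X10}.
Not covered: X1, X4, X11 — 3 certifications.

3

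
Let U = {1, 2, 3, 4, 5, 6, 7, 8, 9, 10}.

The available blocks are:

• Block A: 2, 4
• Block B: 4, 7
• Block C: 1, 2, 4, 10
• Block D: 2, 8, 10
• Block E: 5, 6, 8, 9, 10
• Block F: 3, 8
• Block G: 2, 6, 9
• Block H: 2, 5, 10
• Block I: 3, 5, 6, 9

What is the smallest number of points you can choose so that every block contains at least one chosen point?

Take T = {2, 3, 6, 7}. Each listed block contains at least one of these, so T is a hitting set of size 4.
No choice of 3 points meets every block, so 4 is the minimum.

4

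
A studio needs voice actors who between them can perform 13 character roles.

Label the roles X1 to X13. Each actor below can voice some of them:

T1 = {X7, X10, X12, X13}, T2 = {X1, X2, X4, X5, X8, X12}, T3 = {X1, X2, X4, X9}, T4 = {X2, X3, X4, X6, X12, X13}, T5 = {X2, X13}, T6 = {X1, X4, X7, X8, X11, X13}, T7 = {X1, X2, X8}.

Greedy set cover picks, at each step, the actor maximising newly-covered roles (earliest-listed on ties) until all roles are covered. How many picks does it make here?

Greedy: pick T2 (covers 6 new) → pick T1 (covers 3 new) → pick T4 (covers 2 new) → pick T3 (covers 1 new) → pick T6 (covers 1 new). Total picks: 5.

5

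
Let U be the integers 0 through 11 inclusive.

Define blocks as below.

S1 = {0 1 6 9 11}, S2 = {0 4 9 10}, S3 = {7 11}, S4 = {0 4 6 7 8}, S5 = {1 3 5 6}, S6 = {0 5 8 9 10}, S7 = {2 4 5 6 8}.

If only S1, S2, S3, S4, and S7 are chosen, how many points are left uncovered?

Union of S1, S2, S3, S4, S7 = {0, 1, 2, 4, 5, 6, 7, 8, 9, 10, 11}.
Not covered: 3 — 1 point.

1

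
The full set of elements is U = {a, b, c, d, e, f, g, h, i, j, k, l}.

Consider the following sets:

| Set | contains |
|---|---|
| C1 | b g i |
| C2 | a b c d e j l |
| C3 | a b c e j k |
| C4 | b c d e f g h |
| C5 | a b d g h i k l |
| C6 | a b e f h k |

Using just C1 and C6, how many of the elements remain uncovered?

Union of C1, C6 = {a, b, e, f, g, h, i, k}.
Not covered: c, d, j, l — 4 elements.

4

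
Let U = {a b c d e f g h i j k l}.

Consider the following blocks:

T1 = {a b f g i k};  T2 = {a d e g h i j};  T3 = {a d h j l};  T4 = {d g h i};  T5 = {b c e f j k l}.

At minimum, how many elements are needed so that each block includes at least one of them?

Take T = {h, k}. Each listed block contains at least one of these, so T is a hitting set of size 2.
The blocks T4, T5 are pairwise disjoint, so any hitting set needs a separate element for each — at least 2. Hence 2 is optimal.

2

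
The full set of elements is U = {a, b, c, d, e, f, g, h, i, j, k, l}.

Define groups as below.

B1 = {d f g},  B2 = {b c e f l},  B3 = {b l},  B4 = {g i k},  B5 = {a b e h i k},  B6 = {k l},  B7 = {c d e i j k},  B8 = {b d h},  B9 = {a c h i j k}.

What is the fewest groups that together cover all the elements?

B1 and B2 and B9 together: B1 ∪ B2 ∪ B9 = {a, b, c, d, e, f, g, h, i, j, k, l} — every element is covered.
No 2 of the 9 groups cover everything (all 36 combinations miss at least one element), so 3 is optimal.

3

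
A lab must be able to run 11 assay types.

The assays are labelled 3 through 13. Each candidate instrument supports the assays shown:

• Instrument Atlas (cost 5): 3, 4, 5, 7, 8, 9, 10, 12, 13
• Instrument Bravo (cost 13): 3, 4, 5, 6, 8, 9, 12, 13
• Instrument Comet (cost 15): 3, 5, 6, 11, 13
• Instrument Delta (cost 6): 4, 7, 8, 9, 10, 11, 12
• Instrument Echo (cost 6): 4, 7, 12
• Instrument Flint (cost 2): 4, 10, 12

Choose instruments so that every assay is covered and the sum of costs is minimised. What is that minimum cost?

19

Bravo, Delta together cover every assay (Bravo ∪ Delta = {3, 4, 5, 6, 7, 8, 9, 10, 11, 12, 13}); total cost 13 + 6 = 19.
The greedy pick Atlas, Delta, Bravo costs 24; no covering selection beats 19.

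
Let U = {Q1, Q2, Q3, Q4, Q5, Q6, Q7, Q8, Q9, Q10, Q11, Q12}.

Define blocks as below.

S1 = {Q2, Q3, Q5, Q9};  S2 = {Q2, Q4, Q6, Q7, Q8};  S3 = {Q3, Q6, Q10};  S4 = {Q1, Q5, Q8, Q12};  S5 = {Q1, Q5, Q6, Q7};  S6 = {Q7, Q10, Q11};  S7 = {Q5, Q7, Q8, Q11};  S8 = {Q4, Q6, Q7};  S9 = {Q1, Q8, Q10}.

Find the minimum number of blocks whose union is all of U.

4

S1 and S4 and S6 and S8 together: S1 ∪ S4 ∪ S6 ∪ S8 = {Q1, Q2, Q3, Q4, Q5, Q6, Q7, Q8, Q9, Q10, Q11, Q12} — every point is covered.
No 3 of the 9 blocks cover everything (all 84 combinations miss at least one point), so 4 is optimal.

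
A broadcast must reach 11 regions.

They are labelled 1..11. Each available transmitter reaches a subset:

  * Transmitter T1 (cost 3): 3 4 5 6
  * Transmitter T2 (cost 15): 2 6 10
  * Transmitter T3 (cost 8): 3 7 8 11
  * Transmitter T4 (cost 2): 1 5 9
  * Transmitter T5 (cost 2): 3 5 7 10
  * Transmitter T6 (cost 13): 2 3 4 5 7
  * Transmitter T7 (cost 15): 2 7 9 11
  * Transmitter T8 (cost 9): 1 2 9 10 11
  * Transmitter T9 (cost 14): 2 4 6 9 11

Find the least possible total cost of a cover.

20

T1, T3, T8 together cover every region (T1 ∪ T3 ∪ T8 = {1, 2, 3, 4, 5, 6, 7, 8, 9, 10, 11}); total cost 3 + 8 + 9 = 20.
The greedy pick T5, T4, T1, T3, T8 costs 24; no covering selection beats 20.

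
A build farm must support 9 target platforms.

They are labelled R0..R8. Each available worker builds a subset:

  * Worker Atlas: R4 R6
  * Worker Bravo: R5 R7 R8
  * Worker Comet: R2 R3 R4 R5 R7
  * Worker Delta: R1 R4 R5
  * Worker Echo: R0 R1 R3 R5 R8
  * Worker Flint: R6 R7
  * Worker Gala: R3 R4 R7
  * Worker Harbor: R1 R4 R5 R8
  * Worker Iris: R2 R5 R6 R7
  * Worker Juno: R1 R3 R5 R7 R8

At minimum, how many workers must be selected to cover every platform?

3

Comet and Echo and Iris together: Comet ∪ Echo ∪ Iris = {R0, R1, R2, R3, R4, R5, R6, R7, R8} — every platform is covered.
Only Echo contains R0, so Echo is forced; the remaining 4 platforms need at least 2 more workers (each remaining worker adds at most 3) — so at least 3 workers are needed, and 3 is optimal.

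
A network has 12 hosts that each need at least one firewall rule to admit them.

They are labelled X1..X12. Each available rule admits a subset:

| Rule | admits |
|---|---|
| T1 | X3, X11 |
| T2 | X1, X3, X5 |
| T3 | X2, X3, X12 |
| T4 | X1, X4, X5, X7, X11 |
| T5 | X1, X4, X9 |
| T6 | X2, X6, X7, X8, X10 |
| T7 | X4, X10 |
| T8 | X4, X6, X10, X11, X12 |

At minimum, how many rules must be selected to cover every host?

Take {T2, T5, T6, T8}. Their union is {X1, X2, X3, X4, X5, X6, X7, X8, X9, X10, X11, X12}, which is all 12 hosts.
No 3 of the 8 rules cover everything (all 56 combinations miss at least one host), so 4 is optimal.

4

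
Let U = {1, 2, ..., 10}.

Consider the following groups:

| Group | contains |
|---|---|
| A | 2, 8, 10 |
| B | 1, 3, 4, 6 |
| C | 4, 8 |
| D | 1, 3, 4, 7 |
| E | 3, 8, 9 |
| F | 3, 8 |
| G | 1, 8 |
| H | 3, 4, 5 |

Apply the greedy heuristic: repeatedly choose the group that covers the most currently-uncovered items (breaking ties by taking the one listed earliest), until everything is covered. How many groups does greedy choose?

5

Greedy: pick B (covers 4 new) → pick A (covers 3 new) → pick D (covers 1 new) → pick E (covers 1 new) → pick H (covers 1 new). Total picks: 5.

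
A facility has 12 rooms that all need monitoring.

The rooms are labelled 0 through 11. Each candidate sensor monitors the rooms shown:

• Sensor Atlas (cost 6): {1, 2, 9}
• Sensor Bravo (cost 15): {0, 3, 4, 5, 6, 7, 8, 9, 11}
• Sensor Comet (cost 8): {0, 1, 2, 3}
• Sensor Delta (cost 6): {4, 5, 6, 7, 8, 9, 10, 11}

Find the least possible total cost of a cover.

14

Comet, Delta together cover every room (Comet ∪ Delta = {0, 1, 2, 3, 4, 5, 6, 7, 8, 9, 10, 11}); total cost 8 + 6 = 14.
No covering selection has total cost below 14.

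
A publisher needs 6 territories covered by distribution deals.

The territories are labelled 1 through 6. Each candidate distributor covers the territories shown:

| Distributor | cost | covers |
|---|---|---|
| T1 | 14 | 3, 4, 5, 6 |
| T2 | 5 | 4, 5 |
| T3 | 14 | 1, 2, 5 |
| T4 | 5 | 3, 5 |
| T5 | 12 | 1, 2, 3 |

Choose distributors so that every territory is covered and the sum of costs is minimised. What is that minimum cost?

26

T1, T5 together cover every territory (T1 ∪ T5 = {1, 2, 3, 4, 5, 6}); total cost 14 + 12 = 26.
The greedy pick T2, T5, T1 costs 31; no covering selection beats 26.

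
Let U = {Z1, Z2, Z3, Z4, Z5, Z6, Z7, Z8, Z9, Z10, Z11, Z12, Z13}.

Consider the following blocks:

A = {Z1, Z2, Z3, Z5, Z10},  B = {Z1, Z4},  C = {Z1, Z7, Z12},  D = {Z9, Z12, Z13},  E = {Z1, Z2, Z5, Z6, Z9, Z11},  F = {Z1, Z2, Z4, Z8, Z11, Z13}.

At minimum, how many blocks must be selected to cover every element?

A and C and E and F together: A ∪ C ∪ E ∪ F = {Z1, Z2, Z3, Z4, Z5, Z6, Z7, Z8, Z9, Z10, Z11, Z12, Z13} — every element is covered.
Only E contains Z6, so E is forced; the remaining 7 elements need at least 3 more blocks (each remaining block adds at most 3) — so at least 4 blocks are needed, and 4 is optimal.

4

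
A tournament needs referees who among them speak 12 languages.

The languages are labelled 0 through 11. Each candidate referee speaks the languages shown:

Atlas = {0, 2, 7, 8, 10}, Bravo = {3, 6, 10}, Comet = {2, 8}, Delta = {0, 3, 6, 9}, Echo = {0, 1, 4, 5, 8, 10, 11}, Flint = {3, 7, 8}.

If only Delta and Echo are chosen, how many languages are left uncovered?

Union of Delta, Echo = {0, 1, 3, 4, 5, 6, 8, 9, 10, 11}.
Not covered: 2, 7 — 2 languages.

2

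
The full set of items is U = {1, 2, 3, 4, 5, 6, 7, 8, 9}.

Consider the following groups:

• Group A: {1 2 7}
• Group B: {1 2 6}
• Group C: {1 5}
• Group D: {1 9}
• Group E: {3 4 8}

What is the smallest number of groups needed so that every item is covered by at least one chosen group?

5

Take {A, B, C, D, E}. Their union is {1, 2, 3, 4, 5, 6, 7, 8, 9}, which is all 9 items.
No 4 of the 5 groups cover everything (all 5 combinations miss at least one item), so 5 is optimal.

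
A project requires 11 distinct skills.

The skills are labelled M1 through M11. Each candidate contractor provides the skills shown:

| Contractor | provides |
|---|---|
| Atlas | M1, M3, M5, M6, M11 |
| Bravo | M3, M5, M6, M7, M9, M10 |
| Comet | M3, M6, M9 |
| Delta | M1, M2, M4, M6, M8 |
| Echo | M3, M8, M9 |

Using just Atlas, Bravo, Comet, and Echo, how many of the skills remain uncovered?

2

Union of Atlas, Bravo, Comet, Echo = {M1, M3, M5, M6, M7, M8, M9, M10, M11}.
Not covered: M2, M4 — 2 skills.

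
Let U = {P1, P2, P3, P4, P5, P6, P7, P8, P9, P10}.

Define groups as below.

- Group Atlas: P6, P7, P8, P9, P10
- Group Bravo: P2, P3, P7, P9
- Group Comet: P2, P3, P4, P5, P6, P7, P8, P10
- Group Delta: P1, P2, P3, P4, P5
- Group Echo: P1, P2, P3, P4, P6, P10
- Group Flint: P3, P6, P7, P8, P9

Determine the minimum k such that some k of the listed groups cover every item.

2

Take {Atlas, Delta}. Their union is {P1, P2, P3, P4, P5, P6, P7, P8, P9, P10}, which is all 10 items.
No single group has all 10 items (the largest, Comet, has 8), so 2 is optimal.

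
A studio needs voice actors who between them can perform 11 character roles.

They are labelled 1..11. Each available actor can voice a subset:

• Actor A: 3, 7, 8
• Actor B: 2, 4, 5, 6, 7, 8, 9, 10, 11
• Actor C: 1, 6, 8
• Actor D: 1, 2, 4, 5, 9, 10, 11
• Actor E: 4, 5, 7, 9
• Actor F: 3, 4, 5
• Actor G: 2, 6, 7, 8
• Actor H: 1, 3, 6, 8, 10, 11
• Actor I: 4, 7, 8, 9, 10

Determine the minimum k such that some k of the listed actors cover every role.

Take {B, H}. Their union is {1, 2, 3, 4, 5, 6, 7, 8, 9, 10, 11}, which is all 11 roles.
No single actor has all 11 roles (the largest, B, has 9), so 2 is optimal.

2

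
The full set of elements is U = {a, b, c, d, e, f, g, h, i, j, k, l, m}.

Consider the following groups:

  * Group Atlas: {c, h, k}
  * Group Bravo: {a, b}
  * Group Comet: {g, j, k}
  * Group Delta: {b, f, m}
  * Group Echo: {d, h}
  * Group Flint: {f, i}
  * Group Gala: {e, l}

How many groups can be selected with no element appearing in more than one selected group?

5

Bravo, Comet, Echo, Flint, Gala are pairwise disjoint (Bravo={a,b}; Comet={g,j,k}; Echo={d,h}; Flint={f,i}; Gala={e,l}).
Every remaining group overlaps one of these, and no 6 of the listed groups are pairwise disjoint, so 5 is the maximum.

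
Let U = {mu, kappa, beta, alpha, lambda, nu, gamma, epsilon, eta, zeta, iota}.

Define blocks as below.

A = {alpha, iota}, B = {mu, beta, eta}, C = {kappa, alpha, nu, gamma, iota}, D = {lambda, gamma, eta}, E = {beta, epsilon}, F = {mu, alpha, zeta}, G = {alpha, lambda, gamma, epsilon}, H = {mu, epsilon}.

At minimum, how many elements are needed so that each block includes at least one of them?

3

T = {alpha, epsilon, eta} meets every block (each contains at least one member of T), and |T| = 3.
The blocks A, D, H are pairwise disjoint, so any hitting set needs a separate element for each — at least 3. Hence 3 is optimal.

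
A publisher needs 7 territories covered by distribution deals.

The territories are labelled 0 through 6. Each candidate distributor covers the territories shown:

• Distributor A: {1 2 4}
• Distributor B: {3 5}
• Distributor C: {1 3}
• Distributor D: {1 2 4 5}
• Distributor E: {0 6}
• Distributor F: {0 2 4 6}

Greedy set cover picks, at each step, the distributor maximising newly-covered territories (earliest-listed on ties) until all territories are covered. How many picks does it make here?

Greedy: pick D (covers 4 new) → pick E (covers 2 new) → pick B (covers 1 new). Total picks: 3.

3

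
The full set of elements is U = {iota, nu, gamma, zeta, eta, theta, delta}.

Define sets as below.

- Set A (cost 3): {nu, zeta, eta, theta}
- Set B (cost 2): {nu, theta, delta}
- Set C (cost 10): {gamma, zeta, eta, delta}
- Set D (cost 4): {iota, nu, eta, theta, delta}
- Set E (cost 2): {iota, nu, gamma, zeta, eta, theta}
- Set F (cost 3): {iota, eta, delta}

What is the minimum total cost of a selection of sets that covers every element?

B, E together cover every element (B ∪ E = {iota, nu, gamma, zeta, eta, theta, delta}); total cost 2 + 2 = 4.
No covering selection has total cost below 4.

4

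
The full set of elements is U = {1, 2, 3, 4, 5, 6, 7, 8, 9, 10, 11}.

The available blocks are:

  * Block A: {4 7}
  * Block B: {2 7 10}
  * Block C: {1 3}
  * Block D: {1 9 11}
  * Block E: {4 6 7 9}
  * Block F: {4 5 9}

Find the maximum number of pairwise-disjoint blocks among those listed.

3

B, C, F are pairwise disjoint (B={2,7,10}; C={1,3}; F={4,5,9}).
Every remaining block overlaps one of these, and no 4 of the listed blocks are pairwise disjoint, so 3 is the maximum.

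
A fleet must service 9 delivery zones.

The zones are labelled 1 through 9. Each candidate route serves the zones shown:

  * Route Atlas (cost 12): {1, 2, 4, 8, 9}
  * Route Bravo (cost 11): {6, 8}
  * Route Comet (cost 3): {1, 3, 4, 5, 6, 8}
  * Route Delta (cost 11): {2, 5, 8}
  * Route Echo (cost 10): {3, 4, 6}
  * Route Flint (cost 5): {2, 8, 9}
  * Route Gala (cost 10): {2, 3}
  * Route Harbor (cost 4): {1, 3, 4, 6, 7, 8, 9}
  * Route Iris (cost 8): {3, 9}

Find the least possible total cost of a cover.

Comet, Flint, Harbor together cover every zone (Comet ∪ Flint ∪ Harbor = {1, 2, 3, 4, 5, 6, 7, 8, 9}); total cost 3 + 5 + 4 = 12.
No covering selection has total cost below 12.

12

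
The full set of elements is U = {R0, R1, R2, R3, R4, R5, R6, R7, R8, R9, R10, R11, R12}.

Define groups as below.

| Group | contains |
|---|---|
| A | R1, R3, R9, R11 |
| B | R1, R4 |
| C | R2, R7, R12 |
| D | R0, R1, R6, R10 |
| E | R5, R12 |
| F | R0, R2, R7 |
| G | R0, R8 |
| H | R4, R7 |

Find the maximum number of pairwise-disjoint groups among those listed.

A, E, G, H are pairwise disjoint (A={R1,R3,R9,R11}; E={R5,R12}; G={R0,R8}; H={R4,R7}).
Every remaining group overlaps one of these, and no 5 of the listed groups are pairwise disjoint, so 4 is the maximum.

4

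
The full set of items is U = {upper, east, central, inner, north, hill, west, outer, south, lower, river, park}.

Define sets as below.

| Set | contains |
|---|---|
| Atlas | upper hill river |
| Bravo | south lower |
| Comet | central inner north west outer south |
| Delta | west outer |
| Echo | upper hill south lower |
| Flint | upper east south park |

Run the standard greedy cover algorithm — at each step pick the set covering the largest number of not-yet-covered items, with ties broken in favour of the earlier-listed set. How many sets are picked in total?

Greedy: pick Comet (covers 6 new) → pick Atlas (covers 3 new) → pick Flint (covers 2 new) → pick Bravo (covers 1 new). Total picks: 4.

4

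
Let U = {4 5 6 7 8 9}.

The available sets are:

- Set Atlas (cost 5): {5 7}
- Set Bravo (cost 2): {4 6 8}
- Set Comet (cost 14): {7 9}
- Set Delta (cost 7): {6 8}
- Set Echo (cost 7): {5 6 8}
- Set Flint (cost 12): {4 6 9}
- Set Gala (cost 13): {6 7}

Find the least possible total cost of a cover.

19

Atlas, Bravo, Flint together cover every point (Atlas ∪ Bravo ∪ Flint = {4, 5, 6, 7, 8, 9}); total cost 5 + 2 + 12 = 19.
No covering selection has total cost below 19.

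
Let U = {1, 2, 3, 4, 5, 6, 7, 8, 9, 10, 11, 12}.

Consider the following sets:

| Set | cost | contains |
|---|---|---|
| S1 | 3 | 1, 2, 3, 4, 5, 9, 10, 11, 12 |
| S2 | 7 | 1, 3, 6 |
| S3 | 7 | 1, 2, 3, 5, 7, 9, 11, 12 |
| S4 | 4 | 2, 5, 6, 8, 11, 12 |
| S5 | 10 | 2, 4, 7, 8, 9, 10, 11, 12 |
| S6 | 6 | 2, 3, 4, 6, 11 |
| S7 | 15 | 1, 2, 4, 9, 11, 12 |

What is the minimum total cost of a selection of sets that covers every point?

14

S1, S3, S4 together cover every point (S1 ∪ S3 ∪ S4 = {1, 2, 3, 4, 5, 6, 7, 8, 9, 10, 11, 12}); total cost 3 + 7 + 4 = 14.
No covering selection has total cost below 14.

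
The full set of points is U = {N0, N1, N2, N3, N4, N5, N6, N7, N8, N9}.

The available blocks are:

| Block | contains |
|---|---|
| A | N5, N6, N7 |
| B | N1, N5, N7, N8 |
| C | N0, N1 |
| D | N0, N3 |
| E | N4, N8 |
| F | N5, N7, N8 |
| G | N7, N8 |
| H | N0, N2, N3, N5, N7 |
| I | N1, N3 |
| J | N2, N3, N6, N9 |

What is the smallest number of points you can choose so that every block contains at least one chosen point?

4

Take T = {N0, N1, N6, N8}. Each listed block contains at least one of these, so T is a hitting set of size 4.
No choice of 3 points meets every block, so 4 is the minimum.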